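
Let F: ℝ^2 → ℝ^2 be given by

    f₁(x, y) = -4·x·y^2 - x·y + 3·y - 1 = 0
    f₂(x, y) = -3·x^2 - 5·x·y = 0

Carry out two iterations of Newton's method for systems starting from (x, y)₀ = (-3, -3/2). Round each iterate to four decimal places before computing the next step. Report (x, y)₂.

(-0.0291, -2.0019)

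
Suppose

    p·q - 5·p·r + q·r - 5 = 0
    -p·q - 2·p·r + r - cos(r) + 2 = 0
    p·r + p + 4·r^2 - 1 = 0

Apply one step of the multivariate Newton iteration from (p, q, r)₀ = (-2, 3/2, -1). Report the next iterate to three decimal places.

(0.067, 0.630, -0.700)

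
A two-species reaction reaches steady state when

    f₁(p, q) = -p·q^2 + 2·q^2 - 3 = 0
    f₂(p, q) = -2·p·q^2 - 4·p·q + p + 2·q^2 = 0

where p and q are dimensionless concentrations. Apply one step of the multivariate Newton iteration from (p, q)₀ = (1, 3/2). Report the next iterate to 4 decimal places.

(0.5200, 1.3900)

At (1, 3/2): F = (-0.7500, -5.0000).
Jacobian J = [[-q^2, -2·p·q + 4·q], [-2·q^2 - 4·q + 1, -4·p·q - 4·p + 4·q]].
At the point, J = [[-2.2500, 3.0000], [-9.5000, -4.0000]] (det J = 37.5000).
Solving J·Δ = −F gives Δ = (-0.4800, -0.1100).
Then the next iterate is (p, q)₁ = (0.5200, 1.3900).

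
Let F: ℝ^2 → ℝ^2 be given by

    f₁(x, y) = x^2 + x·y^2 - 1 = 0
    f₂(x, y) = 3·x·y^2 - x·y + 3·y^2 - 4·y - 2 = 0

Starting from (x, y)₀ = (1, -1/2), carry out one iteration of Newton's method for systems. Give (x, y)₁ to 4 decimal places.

(0.9681, -0.3218)

At (1, -1/2): F = (0.2500, 2.0000).
Jacobian J = [[2·x + y^2, 2·x·y], [3·y^2 - y, 6·x·y - x + 6·y - 4]].
At the point, J = [[2.2500, -1.0000], [1.2500, -11.0000]] (det J = -23.5000).
Solving J·Δ = −F gives Δ = (-0.0319, 0.1782).
Then the next iterate is (x, y)₁ = (0.9681, -0.3218).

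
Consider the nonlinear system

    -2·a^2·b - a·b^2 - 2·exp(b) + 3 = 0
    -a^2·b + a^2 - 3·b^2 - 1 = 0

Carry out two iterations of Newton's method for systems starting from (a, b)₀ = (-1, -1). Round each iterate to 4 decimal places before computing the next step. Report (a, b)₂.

(-0.5300, 0.3626)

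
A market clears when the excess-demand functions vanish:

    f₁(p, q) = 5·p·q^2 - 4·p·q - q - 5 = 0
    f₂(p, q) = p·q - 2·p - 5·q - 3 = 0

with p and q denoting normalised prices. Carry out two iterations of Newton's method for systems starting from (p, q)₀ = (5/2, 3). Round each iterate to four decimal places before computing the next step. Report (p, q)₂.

At (5/2, 3): F = (74.5000, -15.5000).
Jacobian J = [[5·q^2 - 4·q, 10·p·q - 4·p - 1], [q - 2, p - 5]].
At the point, J = [[33.0000, 64.0000], [1.0000, -2.5000]] (det J = -146.5000).
Solving J·Δ = −F gives Δ = (5.5000, -4.0000).
Then the next iterate is (p, q)₁ = (8.0000, -1.0000).
Round to (8.0000, -1.0000) and repeat: F = (68.0000, -22.0000), J = [[9.0000, -113.0000], [-3.0000, 3.0000]].
Δ = (-7.3141, 0.0192), so (p, q)₂ = (0.6859, -0.9808).

(0.6859, -0.9808)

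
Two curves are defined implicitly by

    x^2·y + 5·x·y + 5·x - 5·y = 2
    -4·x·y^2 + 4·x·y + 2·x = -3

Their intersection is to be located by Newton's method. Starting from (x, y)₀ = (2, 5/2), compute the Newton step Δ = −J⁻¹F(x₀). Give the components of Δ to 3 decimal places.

(-1.008, -0.309)

At (2, 5/2): F = (30.500, -23.000).
Jacobian J = [[2·x·y + 5·y + 5, x^2 + 5·x - 5], [-4·y^2 + 4·y + 2, -8·x·y + 4·x]].
At the point, J = [[27.500, 9.000], [-13.000, -32.000]] (det J = -763.000).
Solving J·Δ = −F gives Δ = (-1.008, -0.309).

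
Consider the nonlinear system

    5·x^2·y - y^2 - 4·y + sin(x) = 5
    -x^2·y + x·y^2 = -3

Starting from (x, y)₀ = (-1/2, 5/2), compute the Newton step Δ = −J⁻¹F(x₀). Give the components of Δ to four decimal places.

(-0.4545, -1.7189)

At (-1/2, 5/2): F = (-18.604426, -0.7500).
Jacobian J = [[10·x·y + cos(x), 5·x^2 - 2·y - 4], [-2·x·y + y^2, -x^2 + 2·x·y]].
At the point, J = [[-11.622417, -7.7500], [8.7500, -2.7500]] (det J = 99.774148).
Solving J·Δ = −F gives Δ = (-0.4545, -1.7189).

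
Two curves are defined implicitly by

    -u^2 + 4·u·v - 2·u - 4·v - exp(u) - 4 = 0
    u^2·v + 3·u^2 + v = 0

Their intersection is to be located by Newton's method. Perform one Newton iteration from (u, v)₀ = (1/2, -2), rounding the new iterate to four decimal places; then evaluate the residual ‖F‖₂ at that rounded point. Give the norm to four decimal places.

4.1957

At (1/2, -2): F = (-2.898721, -1.7500).
Jacobian J = [[-2·u + 4·v - exp(u) - 2, 4·u - 4], [2·u·v + 6·u, u^2 + 1]].
At the point, J = [[-12.648721, -2.0000], [1.0000, 1.2500]] (det J = -13.810902).
Solving J·Δ = −F gives Δ = (-0.5158, 1.8126).
Then the next iterate is (u, v)₁ = (-0.0158, -0.1874).
Re-evaluating at (-0.0158, -0.1874): F = (-4.191530, -0.186698), so ‖F‖₂ = 4.1957.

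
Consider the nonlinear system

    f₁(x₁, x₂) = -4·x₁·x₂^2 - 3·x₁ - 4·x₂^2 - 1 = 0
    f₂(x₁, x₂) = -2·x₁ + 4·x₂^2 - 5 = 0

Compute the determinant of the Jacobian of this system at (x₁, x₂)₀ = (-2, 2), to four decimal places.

-272.0000

J = [[-4·x₂^2 - 3, -8·x₁·x₂ - 8·x₂], [-2, 8·x₂]].
At the point, J = [[-19.0000, 16.0000], [-2.0000, 16.0000]].
det J = -272.0000.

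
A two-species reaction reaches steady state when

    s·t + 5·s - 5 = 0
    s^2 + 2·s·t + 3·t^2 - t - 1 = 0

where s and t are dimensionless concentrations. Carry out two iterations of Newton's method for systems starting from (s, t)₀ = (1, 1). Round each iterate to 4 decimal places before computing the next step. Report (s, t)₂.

At (1, 1): F = (1.0000, 4.0000).
Jacobian J = [[t + 5, s], [2·s + 2·t, 2·s + 6·t - 1]].
At the point, J = [[6.0000, 1.0000], [4.0000, 7.0000]] (det J = 38.0000).
Solving J·Δ = −F gives Δ = (-0.0789, -0.5263).
Then the next iterate is (s, t)₁ = (0.9211, 0.4737).
Round to (0.9211, 0.4737) and repeat: F = (0.041825, 0.920550), J = [[5.4737, 0.9211], [2.7896, 3.6844]].
Δ = (0.0394, -0.2797), so (s, t)₂ = (0.9605, 0.1940).

(0.9605, 0.1940)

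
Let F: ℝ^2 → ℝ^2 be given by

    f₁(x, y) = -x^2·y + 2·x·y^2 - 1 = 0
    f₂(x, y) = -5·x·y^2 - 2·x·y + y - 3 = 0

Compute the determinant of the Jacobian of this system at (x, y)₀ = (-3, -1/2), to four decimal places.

J = [[-2·x·y + 2·y^2, -x^2 + 4·x·y], [-5·y^2 - 2·y, -10·x·y - 2·x + 1]].
At the point, J = [[-2.5000, -3.0000], [-0.2500, -8.0000]].
det J = 19.2500.

19.2500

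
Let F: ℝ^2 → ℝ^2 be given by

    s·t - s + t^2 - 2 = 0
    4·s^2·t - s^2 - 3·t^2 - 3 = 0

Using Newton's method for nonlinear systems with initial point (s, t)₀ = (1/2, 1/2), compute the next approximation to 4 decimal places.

(19.0000, 8.0000)

At (1/2, 1/2): F = (-2.0000, -3.5000).
Jacobian J = [[t - 1, s + 2·t], [8·s·t - 2·s, 4·s^2 - 6·t]].
At the point, J = [[-0.5000, 1.5000], [1.0000, -2.0000]] (det J = -0.5000).
Solving J·Δ = −F gives Δ = (18.5000, 7.5000).
Then the next iterate is (s, t)₁ = (19.0000, 8.0000).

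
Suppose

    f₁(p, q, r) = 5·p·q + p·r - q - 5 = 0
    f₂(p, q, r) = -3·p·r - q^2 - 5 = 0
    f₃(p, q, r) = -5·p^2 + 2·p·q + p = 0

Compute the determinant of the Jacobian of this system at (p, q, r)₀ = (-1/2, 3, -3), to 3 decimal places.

J = [[5·q + r, 5·p - 1, p], [-3·r, -2·q, -3·p], [-10·p + 2·q + 1, 2·p, 0]].
At the point, J = [[12.000, -3.500, -0.500], [9.000, -6.000, 1.500], [12.000, -1.000, 0.000]].
det J = -76.500.

-76.500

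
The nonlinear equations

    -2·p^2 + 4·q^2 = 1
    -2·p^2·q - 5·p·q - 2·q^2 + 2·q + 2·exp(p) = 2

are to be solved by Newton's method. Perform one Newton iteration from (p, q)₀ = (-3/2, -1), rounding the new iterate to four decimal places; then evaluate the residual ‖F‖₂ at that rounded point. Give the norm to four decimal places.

1.1057

At (-3/2, -1): F = (-1.5000, -8.553740).
Jacobian J = [[-4·p, 8·q], [-4·p·q - 5·q + 2·exp(p), -2·p^2 - 5·p - 4·q + 2]].
At the point, J = [[6.0000, -8.0000], [-0.553740, 9.0000]] (det J = 49.570083).
Solving J·Δ = −F gives Δ = (1.6528, 1.0521).
Then the next iterate is (p, q)₁ = (0.1528, 0.0521).
Re-evaluating at (0.1528, 0.0521): F = (-1.035838, 0.386718), so ‖F‖₂ = 1.1057.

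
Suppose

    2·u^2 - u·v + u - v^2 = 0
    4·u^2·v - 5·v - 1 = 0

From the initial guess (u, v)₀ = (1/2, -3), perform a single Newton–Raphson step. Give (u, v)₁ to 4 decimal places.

At (1/2, -3): F = (-6.5000, 11.0000).
Jacobian J = [[4·u - v + 1, -u - 2·v], [8·u·v, 4·u^2 - 5]].
At the point, J = [[6.0000, 5.5000], [-12.0000, -4.0000]] (det J = 42.0000).
Solving J·Δ = −F gives Δ = (0.8214, 0.2857).
Then the next iterate is (u, v)₁ = (1.3214, -2.7143).

(1.3214, -2.7143)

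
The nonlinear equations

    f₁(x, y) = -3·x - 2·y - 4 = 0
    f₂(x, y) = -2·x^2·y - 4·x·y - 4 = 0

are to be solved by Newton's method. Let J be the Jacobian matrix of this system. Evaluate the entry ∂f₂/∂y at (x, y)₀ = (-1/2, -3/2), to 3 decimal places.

1.500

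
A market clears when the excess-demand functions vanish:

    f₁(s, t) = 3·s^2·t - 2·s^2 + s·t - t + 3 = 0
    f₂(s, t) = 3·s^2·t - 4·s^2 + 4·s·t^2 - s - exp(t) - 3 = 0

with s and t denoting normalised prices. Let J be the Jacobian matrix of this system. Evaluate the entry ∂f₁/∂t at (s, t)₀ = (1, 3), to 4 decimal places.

∂f₁/∂t = 3·s^2 + s - 1.
At (1, 3) this is 3.0000.

3.0000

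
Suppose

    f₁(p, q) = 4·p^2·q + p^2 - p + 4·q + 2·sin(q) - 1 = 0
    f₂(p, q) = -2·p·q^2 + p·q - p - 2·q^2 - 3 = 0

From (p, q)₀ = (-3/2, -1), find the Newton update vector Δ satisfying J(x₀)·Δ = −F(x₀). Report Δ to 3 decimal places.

At (-3/2, -1): F = (-11.93294, 1.000).
Jacobian J = [[8·p·q + 2·p - 1, 4·p^2 + 2·cos(q) + 4], [-2·q^2 + q - 1, -4·p·q + p - 4·q]].
At the point, J = [[8.000, 14.08060], [-4.000, -3.500]] (det J = 28.32242).
Solving J·Δ = −F gives Δ = (-0.977, 1.403).

(-0.977, 1.403)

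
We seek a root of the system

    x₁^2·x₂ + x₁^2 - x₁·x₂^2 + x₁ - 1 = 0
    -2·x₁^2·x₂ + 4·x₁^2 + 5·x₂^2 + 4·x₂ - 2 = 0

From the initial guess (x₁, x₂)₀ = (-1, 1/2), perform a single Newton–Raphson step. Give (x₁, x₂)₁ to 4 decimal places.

At (-1, 1/2): F = (-0.2500, 4.2500).
Jacobian J = [[2·x₁·x₂ + 2·x₁ - x₂^2 + 1, x₁^2 - 2·x₁·x₂], [-4·x₁·x₂ + 8·x₁, -2·x₁^2 + 10·x₂ + 4]].
At the point, J = [[-2.2500, 2.0000], [-6.0000, 7.0000]] (det J = -3.7500).
Solving J·Δ = −F gives Δ = (-2.7333, -2.9500).
Then the next iterate is (x₁, x₂)₁ = (-3.7333, -2.4500).

(-3.7333, -2.4500)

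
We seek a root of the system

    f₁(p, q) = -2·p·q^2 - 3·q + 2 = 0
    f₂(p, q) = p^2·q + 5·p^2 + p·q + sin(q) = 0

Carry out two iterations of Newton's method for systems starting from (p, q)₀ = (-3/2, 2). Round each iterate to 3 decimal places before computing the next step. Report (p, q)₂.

At (-3/2, 2): F = (8.000, 13.65930).
Jacobian J = [[-2·q^2, -4·p·q - 3], [2·p·q + 10·p + q, p^2 + p + cos(q)]].
At the point, J = [[-8.000, 9.000], [-19.000, 0.33385]] (det J = 168.32917).
Solving J·Δ = −F gives Δ = (0.714, -0.254).
Then the next iterate is (p, q)₁ = (-0.786, 1.746).
Round to (-0.786, 1.746) and repeat: F = (1.55427, 3.77999), J = [[-6.09703, 2.48942], [-8.85871, -0.34251]].
Δ = (0.412, 0.384), so (p, q)₂ = (-0.374, 2.130).

(-0.374, 2.130)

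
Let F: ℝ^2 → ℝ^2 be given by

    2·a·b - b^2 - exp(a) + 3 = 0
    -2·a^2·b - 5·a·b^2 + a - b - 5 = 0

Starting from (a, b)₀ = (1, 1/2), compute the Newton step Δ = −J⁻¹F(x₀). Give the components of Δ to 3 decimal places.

At (1, 1/2): F = (1.03172, -6.750).
Jacobian J = [[2·b - exp(a), 2·a - 2·b], [-4·a·b - 5·b^2 + 1, -2·a^2 - 10·a·b - 1]].
At the point, J = [[-1.71828, 1.000], [-2.250, -8.000]] (det J = 15.99625).
Solving J·Δ = −F gives Δ = (0.094, -0.870).

(0.094, -0.870)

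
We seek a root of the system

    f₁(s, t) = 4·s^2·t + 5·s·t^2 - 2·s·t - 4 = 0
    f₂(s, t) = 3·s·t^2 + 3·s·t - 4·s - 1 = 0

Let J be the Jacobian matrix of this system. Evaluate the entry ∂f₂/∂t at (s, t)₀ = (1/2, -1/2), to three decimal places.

0.000

∂f₂/∂t = 6·s·t + 3·s.
At (1/2, -1/2) this is 0.000.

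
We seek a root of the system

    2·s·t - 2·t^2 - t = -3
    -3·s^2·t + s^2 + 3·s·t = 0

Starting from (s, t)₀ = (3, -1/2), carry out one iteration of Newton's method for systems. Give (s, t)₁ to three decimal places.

At (3, -1/2): F = (0.000, 18.000).
Jacobian J = [[2·t, 2·s - 4·t - 1], [-6·s·t + 2·s + 3·t, -3·s^2 + 3·s]].
At the point, J = [[-1.000, 7.000], [13.500, -18.000]] (det J = -76.500).
Solving J·Δ = −F gives Δ = (-1.647, -0.235).
Then the next iterate is (s, t)₁ = (1.353, -0.735).

(1.353, -0.735)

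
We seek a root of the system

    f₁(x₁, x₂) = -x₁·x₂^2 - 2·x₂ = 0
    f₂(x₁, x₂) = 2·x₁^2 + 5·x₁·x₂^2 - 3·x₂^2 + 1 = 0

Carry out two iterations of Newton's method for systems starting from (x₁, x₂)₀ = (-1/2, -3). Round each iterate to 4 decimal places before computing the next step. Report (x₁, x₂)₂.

At (-1/2, -3): F = (10.5000, -48.0000).
Jacobian J = [[-x₂^2, -2·x₁·x₂ - 2], [4·x₁ + 5·x₂^2, 10·x₁·x₂ - 6·x₂]].
At the point, J = [[-9.0000, -5.0000], [43.0000, 33.0000]] (det J = -82.0000).
Solving J·Δ = −F gives Δ = (1.2988, -0.2378).
Then the next iterate is (x₁, x₂)₁ = (0.7988, -3.2378).
Round to (0.7988, -3.2378) and repeat: F = (-1.898499, 12.696612), J = [[-10.483349, 3.172709], [55.611944, -6.436746]].
Δ = (-0.2575, -0.2526), so (x₁, x₂)₂ = (0.5413, -3.4904).

(0.5413, -3.4904)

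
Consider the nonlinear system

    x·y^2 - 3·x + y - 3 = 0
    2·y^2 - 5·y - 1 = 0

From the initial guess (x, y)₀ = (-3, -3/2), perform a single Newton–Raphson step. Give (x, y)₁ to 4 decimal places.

(7.3333, -0.5000)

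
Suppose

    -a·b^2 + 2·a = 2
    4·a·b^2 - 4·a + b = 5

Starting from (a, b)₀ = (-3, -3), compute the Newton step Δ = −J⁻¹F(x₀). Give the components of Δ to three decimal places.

At (-3, -3): F = (19.000, -104.000).
Jacobian J = [[-b^2 + 2, -2·a·b], [4·b^2 - 4, 8·a·b + 1]].
At the point, J = [[-7.000, -18.000], [32.000, 73.000]] (det J = 65.000).
Solving J·Δ = −F gives Δ = (7.462, -1.846).

(7.462, -1.846)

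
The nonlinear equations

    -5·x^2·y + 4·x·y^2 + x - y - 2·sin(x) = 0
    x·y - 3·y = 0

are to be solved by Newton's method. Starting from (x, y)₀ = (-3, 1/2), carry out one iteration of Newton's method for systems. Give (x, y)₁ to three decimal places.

At (-3, 1/2): F = (-28.71776, -3.000).
Jacobian J = [[-10·x·y + 4·y^2 - 2·cos(x) + 1, -5·x^2 + 8·x·y - 1], [y, x - 3]].
At the point, J = [[18.97998, -58.000], [0.500, -6.000]] (det J = -84.87991).
Solving J·Δ = −F gives Δ = (-0.020, -0.502).
Then the next iterate is (x, y)₁ = (-3.020, -0.002).

(-3.020, -0.002)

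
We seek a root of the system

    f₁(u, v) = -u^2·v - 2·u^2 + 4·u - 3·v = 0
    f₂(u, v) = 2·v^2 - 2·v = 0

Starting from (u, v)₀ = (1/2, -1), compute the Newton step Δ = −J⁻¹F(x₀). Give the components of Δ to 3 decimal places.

(-0.861, 0.667)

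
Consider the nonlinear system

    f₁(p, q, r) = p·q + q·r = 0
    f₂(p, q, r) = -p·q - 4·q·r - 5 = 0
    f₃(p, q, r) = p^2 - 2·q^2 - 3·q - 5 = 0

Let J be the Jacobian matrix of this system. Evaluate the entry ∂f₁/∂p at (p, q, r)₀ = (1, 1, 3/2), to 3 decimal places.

1.000

∂f₁/∂p = q.
At (1, 1, 3/2) this is 1.000.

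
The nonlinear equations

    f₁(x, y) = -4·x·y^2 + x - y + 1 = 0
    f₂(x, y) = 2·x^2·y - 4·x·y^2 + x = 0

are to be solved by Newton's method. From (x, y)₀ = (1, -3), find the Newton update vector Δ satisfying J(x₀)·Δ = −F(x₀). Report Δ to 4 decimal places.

At (1, -3): F = (-31.0000, -41.0000).
Jacobian J = [[-4·y^2 + 1, -8·x·y - 1], [4·x·y - 4·y^2 + 1, 2·x^2 - 8·x·y]].
At the point, J = [[-35.0000, 23.0000], [-47.0000, 26.0000]] (det J = 171.0000).
Solving J·Δ = −F gives Δ = (-0.8012, 0.1287).

(-0.8012, 0.1287)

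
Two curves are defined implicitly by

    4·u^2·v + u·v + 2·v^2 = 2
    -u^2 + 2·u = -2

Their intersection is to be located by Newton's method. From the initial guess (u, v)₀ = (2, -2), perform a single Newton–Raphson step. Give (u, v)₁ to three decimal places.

(3.000, 4.400)

At (2, -2): F = (-30.000, 2.000).
Jacobian J = [[8·u·v + v, 4·u^2 + u + 4·v], [-2·u + 2, 0]].
At the point, J = [[-34.000, 10.000], [-2.000, 0.000]] (det J = 20.000).
Solving J·Δ = −F gives Δ = (1.000, 6.400).
Then the next iterate is (u, v)₁ = (3.000, 4.400).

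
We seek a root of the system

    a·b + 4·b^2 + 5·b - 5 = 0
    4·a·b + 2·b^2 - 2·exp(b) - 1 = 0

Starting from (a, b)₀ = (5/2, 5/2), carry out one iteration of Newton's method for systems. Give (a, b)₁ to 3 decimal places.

(0.741, 1.251)

At (5/2, 5/2): F = (38.750, 12.13501).
Jacobian J = [[b, a + 8·b + 5], [4·b, 4·a + 4·b - 2·exp(b)]].
At the point, J = [[2.500, 27.500], [10.000, -4.36499]] (det J = -285.91247).
Solving J·Δ = −F gives Δ = (-1.759, -1.249).
Then the next iterate is (a, b)₁ = (0.741, 1.251).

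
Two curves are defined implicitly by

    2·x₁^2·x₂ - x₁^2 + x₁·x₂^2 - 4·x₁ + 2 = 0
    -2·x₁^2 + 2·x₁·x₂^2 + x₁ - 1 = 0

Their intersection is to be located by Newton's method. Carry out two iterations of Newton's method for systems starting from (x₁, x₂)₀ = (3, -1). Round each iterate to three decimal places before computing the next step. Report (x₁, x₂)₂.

(0.741, -0.579)

At (3, -1): F = (-34.000, -10.000).
Jacobian J = [[4·x₁·x₂ - 2·x₁ + x₂^2 - 4, 2·x₁^2 + 2·x₁·x₂], [-4·x₁ + 2·x₂^2 + 1, 4·x₁·x₂]].
At the point, J = [[-21.000, 12.000], [-9.000, -12.000]] (det J = 360.000).
Solving J·Δ = −F gives Δ = (-1.467, 0.267).
Then the next iterate is (x₁, x₂)₁ = (1.533, -0.733).
Round to (1.533, -0.733) and repeat: F = (-9.10366, -2.51985), J = [[-11.02347, 2.45280], [-4.05742, -4.49476]].
Δ = (-0.792, 0.154), so (x₁, x₂)₂ = (0.741, -0.579).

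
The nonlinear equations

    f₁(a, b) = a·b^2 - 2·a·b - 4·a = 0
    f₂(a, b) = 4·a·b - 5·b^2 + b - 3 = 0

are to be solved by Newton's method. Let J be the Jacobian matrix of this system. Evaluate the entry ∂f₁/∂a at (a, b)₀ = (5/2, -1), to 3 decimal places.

-1.000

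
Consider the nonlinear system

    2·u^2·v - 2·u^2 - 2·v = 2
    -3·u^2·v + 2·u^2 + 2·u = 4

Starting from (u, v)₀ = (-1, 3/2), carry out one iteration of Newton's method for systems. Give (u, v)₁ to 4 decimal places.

At (-1, 3/2): F = (-4.0000, -8.5000).
Jacobian J = [[4·u·v - 4·u, 2·u^2 - 2], [-6·u·v + 4·u + 2, -3·u^2]].
At the point, J = [[-2.0000, 0.0000], [7.0000, -3.0000]] (det J = 6.0000).
Solving J·Δ = −F gives Δ = (-2.0000, -7.5000).
Then the next iterate is (u, v)₁ = (-3.0000, -6.0000).

(-3.0000, -6.0000)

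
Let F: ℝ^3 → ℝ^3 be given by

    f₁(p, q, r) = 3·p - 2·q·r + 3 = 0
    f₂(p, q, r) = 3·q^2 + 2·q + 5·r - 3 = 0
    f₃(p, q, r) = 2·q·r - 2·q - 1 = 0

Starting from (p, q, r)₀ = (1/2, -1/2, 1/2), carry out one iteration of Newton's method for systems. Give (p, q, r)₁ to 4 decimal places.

At (1/2, -1/2, 1/2): F = (5.0000, -0.7500, -0.5000).
Jacobian J = [[3, -2·r, -2·q], [0, 6·q + 2, 5], [0, 2·r - 2, 2·q]].
At the point, J = [[3.0000, -1.0000, 1.0000], [0.0000, -1.0000, 5.0000], [0.0000, -1.0000, -1.0000]] (det J = 18.0000).
Solving J·Δ = −F gives Δ = (-1.8611, -0.5417, 0.0417).
Then the next iterate is (p, q, r)₁ = (-1.3611, -1.0417, 0.5417).

(-1.3611, -1.0417, 0.5417)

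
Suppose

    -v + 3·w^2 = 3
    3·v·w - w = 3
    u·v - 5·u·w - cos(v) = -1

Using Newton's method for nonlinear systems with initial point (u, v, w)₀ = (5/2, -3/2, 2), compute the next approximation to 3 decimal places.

(1.098, 0.158, 1.263)

At (5/2, -3/2, 2): F = (10.500, -14.000, -27.82074).
Jacobian J = [[0, -1, 6·w], [0, 3·w, 3·v - 1], [v - 5·w, u + sin(v), -5·u]].
At the point, J = [[0.000, -1.000, 12.000], [0.000, 6.000, -5.500], [-11.500, 1.50251, -12.500]] (det J = 764.750).
Solving J·Δ = −F gives Δ = (-1.402, 1.658, -0.737).
Then the next iterate is (u, v, w)₁ = (1.098, 0.158, 1.263).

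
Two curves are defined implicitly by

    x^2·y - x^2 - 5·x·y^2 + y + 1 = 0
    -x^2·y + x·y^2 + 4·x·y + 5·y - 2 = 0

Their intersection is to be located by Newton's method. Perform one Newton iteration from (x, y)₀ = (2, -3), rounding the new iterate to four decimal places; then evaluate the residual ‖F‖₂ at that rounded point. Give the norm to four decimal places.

23.9215

At (2, -3): F = (-108.0000, -11.0000).
Jacobian J = [[2·x·y - 2·x - 5·y^2, x^2 - 10·x·y + 1], [-2·x·y + y^2 + 4·y, -x^2 + 2·x·y + 4·x + 5]].
At the point, J = [[-61.0000, 65.0000], [9.0000, -3.0000]] (det J = -402.0000).
Solving J·Δ = −F gives Δ = (2.5846, 4.0871).
Then the next iterate is (x, y)₁ = (4.5846, 1.0871).
Re-evaluating at (4.5846, 1.0871): F = (-23.172274, 5.939919), so ‖F‖₂ = 23.9215.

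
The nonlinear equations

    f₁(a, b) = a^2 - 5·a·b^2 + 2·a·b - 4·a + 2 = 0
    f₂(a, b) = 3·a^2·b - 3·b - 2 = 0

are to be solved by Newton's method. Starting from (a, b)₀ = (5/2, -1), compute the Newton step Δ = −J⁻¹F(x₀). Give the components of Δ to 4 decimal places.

At (5/2, -1): F = (-19.2500, -17.7500).
Jacobian J = [[2·a - 5·b^2 + 2·b - 4, -10·a·b + 2·a], [6·a·b, 3·a^2 - 3]].
At the point, J = [[-6.0000, 30.0000], [-15.0000, 15.7500]] (det J = 355.5000).
Solving J·Δ = −F gives Δ = (-0.6450, 0.5127).

(-0.6450, 0.5127)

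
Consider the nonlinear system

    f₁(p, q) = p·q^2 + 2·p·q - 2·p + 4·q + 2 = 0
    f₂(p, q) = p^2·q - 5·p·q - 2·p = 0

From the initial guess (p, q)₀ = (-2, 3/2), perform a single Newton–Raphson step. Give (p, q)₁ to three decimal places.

(1.600, 3.700)

At (-2, 3/2): F = (1.500, 25.000).
Jacobian J = [[q^2 + 2·q - 2, 2·p·q + 2·p + 4], [2·p·q - 5·q - 2, p^2 - 5·p]].
At the point, J = [[3.250, -6.000], [-15.500, 14.000]] (det J = -47.500).
Solving J·Δ = −F gives Δ = (3.600, 2.200).
Then the next iterate is (p, q)₁ = (1.600, 3.700).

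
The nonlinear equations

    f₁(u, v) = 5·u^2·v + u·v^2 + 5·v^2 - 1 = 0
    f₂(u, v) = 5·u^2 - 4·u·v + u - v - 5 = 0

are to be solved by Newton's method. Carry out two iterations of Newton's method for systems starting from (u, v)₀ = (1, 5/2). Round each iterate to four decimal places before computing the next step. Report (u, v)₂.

(1.1995, 0.2842)

At (1, 5/2): F = (49.0000, -11.5000).
Jacobian J = [[10·u·v + v^2, 5·u^2 + 2·u·v + 10·v], [10·u - 4·v + 1, -4·u - 1]].
At the point, J = [[31.2500, 35.0000], [1.0000, -5.0000]] (det J = -191.2500).
Solving J·Δ = −F gives Δ = (0.8235, -2.1353).
Then the next iterate is (u, v)₁ = (1.8235, 0.3647).
Round to (1.8235, 0.3647) and repeat: F = (5.970982, 10.424439), J = [[6.783311, 21.602822], [17.7762, -8.2940]].
Δ = (-0.6240, -0.0805), so (u, v)₂ = (1.1995, 0.2842).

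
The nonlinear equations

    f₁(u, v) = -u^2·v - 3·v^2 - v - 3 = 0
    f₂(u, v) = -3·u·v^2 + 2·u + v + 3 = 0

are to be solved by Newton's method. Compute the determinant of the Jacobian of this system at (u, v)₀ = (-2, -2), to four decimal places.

254.0000

J = [[-2·u·v, -u^2 - 6·v - 1], [-3·v^2 + 2, -6·u·v + 1]].
At the point, J = [[-8.0000, 7.0000], [-10.0000, -23.0000]].
det J = 254.0000.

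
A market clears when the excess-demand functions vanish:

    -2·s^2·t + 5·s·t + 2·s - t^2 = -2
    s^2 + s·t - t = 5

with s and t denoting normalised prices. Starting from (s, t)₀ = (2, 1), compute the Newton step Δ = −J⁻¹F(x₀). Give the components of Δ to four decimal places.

(7.0000, -35.0000)

At (2, 1): F = (7.0000, 0.0000).
Jacobian J = [[-4·s·t + 5·t + 2, -2·s^2 + 5·s - 2·t], [2·s + t, s - 1]].
At the point, J = [[-1.0000, 0.0000], [5.0000, 1.0000]] (det J = -1.0000).
Solving J·Δ = −F gives Δ = (7.0000, -35.0000).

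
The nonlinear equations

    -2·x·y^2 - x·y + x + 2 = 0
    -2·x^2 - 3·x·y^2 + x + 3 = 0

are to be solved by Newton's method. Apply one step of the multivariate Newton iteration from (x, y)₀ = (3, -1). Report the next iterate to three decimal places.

(1.214, -1.222)

At (3, -1): F = (2.000, -21.000).
Jacobian J = [[-2·y^2 - y + 1, -4·x·y - x], [-4·x - 3·y^2 + 1, -6·x·y]].
At the point, J = [[0.000, 9.000], [-14.000, 18.000]] (det J = 126.000).
Solving J·Δ = −F gives Δ = (-1.786, -0.222).
Then the next iterate is (x, y)₁ = (1.214, -1.222).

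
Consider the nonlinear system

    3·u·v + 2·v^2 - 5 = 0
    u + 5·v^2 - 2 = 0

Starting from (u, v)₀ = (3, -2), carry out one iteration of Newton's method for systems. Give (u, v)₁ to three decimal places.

At (3, -2): F = (-15.000, 21.000).
Jacobian J = [[3·v, 3·u + 4·v], [1, 10·v]].
At the point, J = [[-6.000, 1.000], [1.000, -20.000]] (det J = 119.000).
Solving J·Δ = −F gives Δ = (-2.345, 0.933).
Then the next iterate is (u, v)₁ = (0.655, -1.067).

(0.655, -1.067)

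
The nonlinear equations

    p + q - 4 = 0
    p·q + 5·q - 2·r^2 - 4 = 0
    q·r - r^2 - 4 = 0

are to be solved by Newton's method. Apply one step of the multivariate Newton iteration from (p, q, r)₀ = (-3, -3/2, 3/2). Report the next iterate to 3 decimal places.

(-3.111, 7.111, 2.481)

At (-3, -3/2, 3/2): F = (-8.500, -11.500, -8.500).
Jacobian J = [[1, 1, 0], [q, p + 5, -4·r], [0, r, q - 2·r]].
At the point, J = [[1.000, 1.000, 0.000], [-1.500, 2.000, -6.000], [0.000, 1.500, -4.500]] (det J = -6.750).
Solving J·Δ = −F gives Δ = (-0.111, 8.611, 0.981).
Then the next iterate is (p, q, r)₁ = (-3.111, 7.111, 2.481).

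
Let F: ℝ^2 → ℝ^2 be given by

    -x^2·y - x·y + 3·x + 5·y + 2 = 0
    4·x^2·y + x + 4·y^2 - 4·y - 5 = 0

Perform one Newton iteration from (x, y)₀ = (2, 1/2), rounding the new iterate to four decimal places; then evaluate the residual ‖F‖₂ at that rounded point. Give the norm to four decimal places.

543.7699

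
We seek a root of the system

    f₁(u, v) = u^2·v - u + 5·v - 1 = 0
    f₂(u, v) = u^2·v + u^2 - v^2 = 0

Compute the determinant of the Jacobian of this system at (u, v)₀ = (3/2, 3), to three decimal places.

-117.000

J = [[2·u·v - 1, u^2 + 5], [2·u·v + 2·u, u^2 - 2·v]].
At the point, J = [[8.000, 7.250], [12.000, -3.750]].
det J = -117.000.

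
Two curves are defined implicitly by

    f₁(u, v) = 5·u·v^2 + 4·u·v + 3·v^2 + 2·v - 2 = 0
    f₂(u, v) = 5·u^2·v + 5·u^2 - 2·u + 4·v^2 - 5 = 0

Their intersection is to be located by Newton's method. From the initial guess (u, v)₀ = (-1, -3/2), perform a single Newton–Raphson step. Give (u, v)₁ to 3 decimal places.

(-0.785, -0.908)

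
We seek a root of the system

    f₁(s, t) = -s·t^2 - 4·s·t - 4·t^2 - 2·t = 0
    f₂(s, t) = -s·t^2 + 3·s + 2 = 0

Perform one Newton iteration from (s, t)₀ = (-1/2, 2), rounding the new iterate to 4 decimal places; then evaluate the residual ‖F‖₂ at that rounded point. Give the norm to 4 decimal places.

At (-1/2, 2): F = (-14.0000, 2.5000).
Jacobian J = [[-t^2 - 4·t, -2·s·t - 4·s - 8·t - 2], [-t^2 + 3, -2·s·t]].
At the point, J = [[-12.0000, -14.0000], [-1.0000, 2.0000]] (det J = -38.0000).
Solving J·Δ = −F gives Δ = (0.1842, -1.1579).
Then the next iterate is (s, t)₁ = (-0.3158, 0.8421).
Re-evaluating at (-0.3158, 0.8421): F = (-3.233045, 1.276544), so ‖F‖₂ = 3.4759.

3.4759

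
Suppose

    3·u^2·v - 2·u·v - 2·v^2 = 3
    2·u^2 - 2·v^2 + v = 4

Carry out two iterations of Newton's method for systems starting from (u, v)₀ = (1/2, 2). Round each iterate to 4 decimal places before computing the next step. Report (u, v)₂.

At (1/2, 2): F = (-11.5000, -9.5000).
Jacobian J = [[6·u·v - 2·v, 3·u^2 - 2·u - 4·v], [4·u, -4·v + 1]].
At the point, J = [[2.0000, -8.2500], [2.0000, -7.0000]] (det J = 2.5000).
Solving J·Δ = −F gives Δ = (-0.8500, -1.6000).
Then the next iterate is (u, v)₁ = (-0.3500, 0.4000).
Round to (-0.3500, 0.4000) and repeat: F = (-2.8930, -3.6750), J = [[-1.6400, -0.5325], [-1.4000, -0.6000]].
Δ = (0.9272, -8.2885), so (u, v)₂ = (0.5772, -7.8885).

(0.5772, -7.8885)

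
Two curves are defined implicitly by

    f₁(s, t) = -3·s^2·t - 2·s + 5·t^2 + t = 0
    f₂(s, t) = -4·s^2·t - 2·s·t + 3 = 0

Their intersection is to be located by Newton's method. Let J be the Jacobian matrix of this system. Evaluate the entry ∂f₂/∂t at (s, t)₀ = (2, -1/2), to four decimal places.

-20.0000

∂f₂/∂t = -4·s^2 - 2·s.
At (2, -1/2) this is -20.0000.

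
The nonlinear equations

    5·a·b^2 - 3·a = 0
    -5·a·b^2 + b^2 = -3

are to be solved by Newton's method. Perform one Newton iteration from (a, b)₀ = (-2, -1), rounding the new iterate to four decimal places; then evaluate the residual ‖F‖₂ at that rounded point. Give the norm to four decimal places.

7.1196

At (-2, -1): F = (-4.0000, 14.0000).
Jacobian J = [[5·b^2 - 3, 10·a·b], [-5·b^2, -10·a·b + 2·b]].
At the point, J = [[2.0000, 20.0000], [-5.0000, -22.0000]] (det J = 56.0000).
Solving J·Δ = −F gives Δ = (3.4286, -0.1429).
Then the next iterate is (a, b)₁ = (1.4286, -1.1429).
Re-evaluating at (1.4286, -1.1429): F = (5.044532, -5.024112), so ‖F‖₂ = 7.1196.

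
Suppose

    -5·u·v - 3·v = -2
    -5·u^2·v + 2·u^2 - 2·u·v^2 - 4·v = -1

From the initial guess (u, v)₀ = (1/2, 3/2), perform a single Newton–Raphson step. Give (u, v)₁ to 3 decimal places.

(-0.100, 1.182)

At (1/2, 3/2): F = (-6.250, -8.625).
Jacobian J = [[-5·v, -5·u - 3], [-10·u·v + 4·u - 2·v^2, -5·u^2 - 4·u·v - 4]].
At the point, J = [[-7.500, -5.500], [-10.000, -8.250]] (det J = 6.875).
Solving J·Δ = −F gives Δ = (-0.600, -0.318).
Then the next iterate is (u, v)₁ = (-0.100, 1.182).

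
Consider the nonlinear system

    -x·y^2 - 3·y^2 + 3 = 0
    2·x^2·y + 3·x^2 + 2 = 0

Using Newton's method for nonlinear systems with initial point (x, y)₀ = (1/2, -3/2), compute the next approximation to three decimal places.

(-20.333, -5.500)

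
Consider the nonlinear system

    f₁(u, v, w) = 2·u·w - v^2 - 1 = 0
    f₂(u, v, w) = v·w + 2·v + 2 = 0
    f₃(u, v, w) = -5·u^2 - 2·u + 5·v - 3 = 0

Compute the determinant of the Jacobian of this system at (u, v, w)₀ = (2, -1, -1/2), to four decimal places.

171.0000

J = [[2·w, -2·v, 2·u], [0, w + 2, v], [-10·u - 2, 5, 0]].
At the point, J = [[-1.0000, 2.0000, 4.0000], [0.0000, 1.5000, -1.0000], [-22.0000, 5.0000, 0.0000]].
det J = 171.0000.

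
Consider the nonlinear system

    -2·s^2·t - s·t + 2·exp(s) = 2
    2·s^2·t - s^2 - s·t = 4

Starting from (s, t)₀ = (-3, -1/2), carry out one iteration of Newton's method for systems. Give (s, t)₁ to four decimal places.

(0.1705, -1.2682)

At (-3, -1/2): F = (5.599574, -23.5000).
Jacobian J = [[-4·s·t - t + 2·exp(s), -2·s^2 - s], [4·s·t - 2·s - t, 2·s^2 - s]].
At the point, J = [[-5.400426, -15.0000], [12.5000, 21.0000]] (det J = 74.091057).
Solving J·Δ = −F gives Δ = (3.1705, -0.7682).
Then the next iterate is (s, t)₁ = (0.1705, -1.2682).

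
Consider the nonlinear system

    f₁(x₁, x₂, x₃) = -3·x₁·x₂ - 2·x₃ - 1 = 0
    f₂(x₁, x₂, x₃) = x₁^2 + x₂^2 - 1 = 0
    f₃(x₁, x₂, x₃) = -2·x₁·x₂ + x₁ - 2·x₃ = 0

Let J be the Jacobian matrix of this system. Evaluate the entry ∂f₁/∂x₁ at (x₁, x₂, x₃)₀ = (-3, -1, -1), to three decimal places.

∂f₁/∂x₁ = -3·x₂.
At (-3, -1, -1) this is 3.000.

3.000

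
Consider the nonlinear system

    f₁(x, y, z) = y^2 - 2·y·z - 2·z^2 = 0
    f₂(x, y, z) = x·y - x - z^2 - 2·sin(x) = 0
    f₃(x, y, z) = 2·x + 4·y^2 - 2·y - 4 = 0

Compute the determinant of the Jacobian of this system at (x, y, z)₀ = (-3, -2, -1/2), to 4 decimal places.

J = [[0, 2·y - 2·z, -2·y - 4·z], [y - 2·cos(x) - 1, x, -2·z], [2, 8·y - 2, 0]].
At the point, J = [[0.0000, -3.0000, 6.0000], [-1.020015, -3.0000, 1.0000], [2.0000, -18.0000, 0.0000]].
det J = 140.1616.

140.1616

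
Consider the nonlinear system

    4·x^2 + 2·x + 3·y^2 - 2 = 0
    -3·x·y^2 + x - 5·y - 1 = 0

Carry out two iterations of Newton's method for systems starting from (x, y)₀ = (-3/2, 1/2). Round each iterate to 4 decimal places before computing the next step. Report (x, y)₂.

At (-3/2, 1/2): F = (4.7500, -3.8750).
Jacobian J = [[8·x + 2, 6·y], [-3·y^2 + 1, -6·x·y - 5]].
At the point, J = [[-10.0000, 3.0000], [0.2500, -0.5000]] (det J = 4.2500).
Solving J·Δ = −F gives Δ = (-2.1765, -8.8382).
Then the next iterate is (x, y)₁ = (-3.6765, -8.3382).
Round to (-3.6765, -8.3382) and repeat: F = (253.290347, 803.846876), J = [[-27.4120, -50.0292], [-207.576738, -188.932354]].
Δ = (-1.4674, 5.8668), so (x, y)₂ = (-5.1439, -2.4714).

(-5.1439, -2.4714)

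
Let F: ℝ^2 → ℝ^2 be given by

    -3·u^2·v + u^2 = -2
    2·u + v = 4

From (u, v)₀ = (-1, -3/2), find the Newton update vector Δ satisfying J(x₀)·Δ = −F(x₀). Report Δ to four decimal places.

(-3.0000, 13.5000)

At (-1, -3/2): F = (7.5000, -7.5000).
Jacobian J = [[-6·u·v + 2·u, -3·u^2], [2, 1]].
At the point, J = [[-11.0000, -3.0000], [2.0000, 1.0000]] (det J = -5.0000).
Solving J·Δ = −F gives Δ = (-3.0000, 13.5000).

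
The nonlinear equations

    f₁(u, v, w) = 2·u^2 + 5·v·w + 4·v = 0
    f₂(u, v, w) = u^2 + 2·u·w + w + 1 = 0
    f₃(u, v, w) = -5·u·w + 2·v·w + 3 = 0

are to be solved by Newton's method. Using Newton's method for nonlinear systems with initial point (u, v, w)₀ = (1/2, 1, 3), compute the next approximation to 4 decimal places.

(0.8445, 1.2087, -1.8307)

At (1/2, 1, 3): F = (19.5000, 7.2500, 1.5000).
Jacobian J = [[4·u, 5·w + 4, 5·v], [2·u + 2·w, 0, 2·u + 1], [-5·w, 2·w, -5·u + 2·v]].
At the point, J = [[2.0000, 19.0000, 5.0000], [7.0000, 0.0000, 2.0000], [-15.0000, 6.0000, -0.5000]] (det J = -317.5000).
Solving J·Δ = −F gives Δ = (0.3445, 0.2087, -4.8307).
Then the next iterate is (u, v, w)₁ = (0.8445, 1.2087, -1.8307).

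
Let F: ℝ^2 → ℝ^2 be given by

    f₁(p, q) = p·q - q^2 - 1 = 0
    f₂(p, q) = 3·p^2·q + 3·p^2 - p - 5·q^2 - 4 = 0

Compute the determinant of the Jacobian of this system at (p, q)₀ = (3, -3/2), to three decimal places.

J = [[q, p - 2·q], [6·p·q + 6·p - 1, 3·p^2 - 10·q]].
At the point, J = [[-1.500, 6.000], [-10.000, 42.000]].
det J = -3.000.

-3.000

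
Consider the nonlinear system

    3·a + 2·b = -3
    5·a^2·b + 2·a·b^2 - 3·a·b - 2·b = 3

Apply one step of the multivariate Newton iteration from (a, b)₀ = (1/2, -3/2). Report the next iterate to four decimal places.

(-0.2000, -1.2000)

At (1/2, -3/2): F = (1.5000, 2.6250).
Jacobian J = [[3, 2], [10·a·b + 2·b^2 - 3·b, 5·a^2 + 4·a·b - 3·a - 2]].
At the point, J = [[3.0000, 2.0000], [1.5000, -5.2500]] (det J = -18.7500).
Solving J·Δ = −F gives Δ = (-0.7000, 0.3000).
Then the next iterate is (a, b)₁ = (-0.2000, -1.2000).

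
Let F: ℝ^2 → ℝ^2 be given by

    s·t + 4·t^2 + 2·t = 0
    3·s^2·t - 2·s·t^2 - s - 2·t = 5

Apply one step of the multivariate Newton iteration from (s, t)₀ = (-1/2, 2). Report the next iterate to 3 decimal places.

(-0.891, 0.959)

At (-1/2, 2): F = (19.000, -3.000).
Jacobian J = [[t, s + 8·t + 2], [6·s·t - 2·t^2 - 1, 3·s^2 - 4·s·t - 2]].
At the point, J = [[2.000, 17.500], [-15.000, 2.750]] (det J = 268.000).
Solving J·Δ = −F gives Δ = (-0.391, -1.041).
Then the next iterate is (s, t)₁ = (-0.891, 0.959).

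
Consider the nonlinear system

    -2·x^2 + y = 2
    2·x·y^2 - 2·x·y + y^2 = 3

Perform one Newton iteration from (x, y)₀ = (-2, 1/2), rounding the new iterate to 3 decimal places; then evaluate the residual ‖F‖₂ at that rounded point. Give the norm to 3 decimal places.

At (-2, 1/2): F = (-9.500, -1.750).
Jacobian J = [[-4·x, 1], [2·y^2 - 2·y, 4·x·y - 2·x + 2·y]].
At the point, J = [[8.000, 1.000], [-0.500, 1.000]] (det J = 8.500).
Solving J·Δ = −F gives Δ = (0.912, 2.206).
Then the next iterate is (x, y)₁ = (-1.088, 2.706).
Re-evaluating at (-1.088, 2.706): F = (-1.66149, -5.72293), so ‖F‖₂ = 5.959.

5.959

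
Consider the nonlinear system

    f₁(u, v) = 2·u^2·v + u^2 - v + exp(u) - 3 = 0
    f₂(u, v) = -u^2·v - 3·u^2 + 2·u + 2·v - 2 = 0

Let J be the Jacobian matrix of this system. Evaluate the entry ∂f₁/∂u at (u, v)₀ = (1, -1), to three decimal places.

∂f₁/∂u = 4·u·v + 2·u + exp(u).
At (1, -1) this is 0.718.

0.718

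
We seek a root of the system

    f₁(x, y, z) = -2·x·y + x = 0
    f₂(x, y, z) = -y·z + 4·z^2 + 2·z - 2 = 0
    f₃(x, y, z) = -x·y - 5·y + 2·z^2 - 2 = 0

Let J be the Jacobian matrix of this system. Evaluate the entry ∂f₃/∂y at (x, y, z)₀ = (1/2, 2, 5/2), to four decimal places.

∂f₃/∂y = -x - 5.
At (1/2, 2, 5/2) this is -5.5000.

-5.5000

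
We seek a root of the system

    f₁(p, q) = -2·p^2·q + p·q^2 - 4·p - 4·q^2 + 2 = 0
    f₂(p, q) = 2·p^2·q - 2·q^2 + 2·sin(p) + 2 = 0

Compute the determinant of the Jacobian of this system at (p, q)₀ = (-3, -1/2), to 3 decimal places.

-150.780

J = [[-4·p·q + q^2 - 4, -2·p^2 + 2·p·q - 8·q], [4·p·q + 2·cos(p), 2·p^2 - 4·q]].
At the point, J = [[-9.750, -11.000], [4.02002, 20.000]].
det J = -150.780.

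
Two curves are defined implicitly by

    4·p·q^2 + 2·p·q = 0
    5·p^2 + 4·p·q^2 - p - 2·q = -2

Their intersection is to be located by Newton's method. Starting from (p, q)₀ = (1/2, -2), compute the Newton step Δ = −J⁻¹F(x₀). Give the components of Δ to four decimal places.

At (1/2, -2): F = (6.0000, 14.7500).
Jacobian J = [[4·q^2 + 2·q, 8·p·q + 2·p], [10·p + 4·q^2 - 1, 8·p·q - 2]].
At the point, J = [[12.0000, -7.0000], [20.0000, -10.0000]] (det J = 20.0000).
Solving J·Δ = −F gives Δ = (-2.1625, -2.8500).

(-2.1625, -2.8500)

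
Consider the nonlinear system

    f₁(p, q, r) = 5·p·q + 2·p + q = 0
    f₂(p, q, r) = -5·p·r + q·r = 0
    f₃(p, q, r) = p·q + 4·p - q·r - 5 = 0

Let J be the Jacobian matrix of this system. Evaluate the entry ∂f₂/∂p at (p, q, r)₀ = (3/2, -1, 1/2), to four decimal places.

-2.5000

∂f₂/∂p = -5·r.
At (3/2, -1, 1/2) this is -2.5000.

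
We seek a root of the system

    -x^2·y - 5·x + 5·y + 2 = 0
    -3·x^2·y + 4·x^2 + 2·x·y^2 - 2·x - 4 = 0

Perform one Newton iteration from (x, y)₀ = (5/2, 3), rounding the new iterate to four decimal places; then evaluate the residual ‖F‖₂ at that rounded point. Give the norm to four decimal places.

At (5/2, 3): F = (-14.2500, 4.7500).
Jacobian J = [[-2·x·y - 5, -x^2 + 5], [-6·x·y + 8·x + 2·y^2 - 2, -3·x^2 + 4·x·y]].
At the point, J = [[-20.0000, -1.2500], [-9.0000, 11.2500]] (det J = -236.2500).
Solving J·Δ = −F gives Δ = (-0.6534, -0.9450).
Then the next iterate is (x, y)₁ = (1.8466, 2.0550).
Re-evaluating at (1.8466, 2.0550): F = (-3.965409, 0.520774), so ‖F‖₂ = 3.9995.

3.9995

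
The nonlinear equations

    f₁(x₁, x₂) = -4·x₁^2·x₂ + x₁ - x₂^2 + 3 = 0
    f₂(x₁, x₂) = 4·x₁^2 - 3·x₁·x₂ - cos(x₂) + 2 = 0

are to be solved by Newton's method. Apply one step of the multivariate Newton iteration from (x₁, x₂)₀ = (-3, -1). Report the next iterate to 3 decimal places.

At (-3, -1): F = (35.000, 28.45970).
Jacobian J = [[-8·x₁·x₂ + 1, -4·x₁^2 - 2·x₂], [8·x₁ - 3·x₂, -3·x₁ + sin(x₂)]].
At the point, J = [[-23.000, -34.000], [-21.000, 8.15853]] (det J = -901.64617).
Solving J·Δ = −F gives Δ = (1.390, 0.089).
Then the next iterate is (x₁, x₂)₁ = (-1.610, -0.911).

(-1.610, -0.911)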